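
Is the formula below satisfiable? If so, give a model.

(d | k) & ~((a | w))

a=F; w=F; d=F; k=T

  d | k = True
  ~((a | w)) = True
    a | w = False
Both conjuncts True, so the formula holds.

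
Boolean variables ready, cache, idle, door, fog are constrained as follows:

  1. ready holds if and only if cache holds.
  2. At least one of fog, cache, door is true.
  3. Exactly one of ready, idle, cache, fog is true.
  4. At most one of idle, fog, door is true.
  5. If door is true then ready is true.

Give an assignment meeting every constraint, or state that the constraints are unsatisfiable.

ready = False; cache = False; idle = False; door = False; fog = True

  (1) ready=F, cache=F — same ✓
  (2) {fog, cache, door}: 1 true — at least one ✓
  (3) {ready, idle, cache, fog}: 1 true — exactly one ✓
  (4) {idle, fog, door}: 1 true — at most one ✓
  (5) door=F ⇒ ready: vacuous ✓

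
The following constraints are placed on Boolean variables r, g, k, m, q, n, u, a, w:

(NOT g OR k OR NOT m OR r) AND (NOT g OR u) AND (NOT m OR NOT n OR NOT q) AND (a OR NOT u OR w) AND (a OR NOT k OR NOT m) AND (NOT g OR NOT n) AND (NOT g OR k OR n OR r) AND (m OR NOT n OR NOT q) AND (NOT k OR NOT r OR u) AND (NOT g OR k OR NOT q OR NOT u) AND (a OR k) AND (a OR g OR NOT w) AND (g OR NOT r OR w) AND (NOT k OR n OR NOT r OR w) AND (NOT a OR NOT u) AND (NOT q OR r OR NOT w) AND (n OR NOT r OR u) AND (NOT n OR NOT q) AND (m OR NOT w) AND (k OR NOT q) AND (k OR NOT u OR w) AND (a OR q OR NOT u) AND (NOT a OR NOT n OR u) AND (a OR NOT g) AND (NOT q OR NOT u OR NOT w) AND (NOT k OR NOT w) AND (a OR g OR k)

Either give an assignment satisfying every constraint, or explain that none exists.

r: False, g: False, k: True, m: False, q: False, n: True, u: False, a: False, w: False

Set r = False.
Try g = True:
  (NOT g OR u) forces u = True.
  (NOT g OR NOT n) forces n = False.
  (NOT g OR k OR n OR r) forces k = True.
  (NOT a OR NOT u) forces a = False.
  clause (a OR NOT g) is falsified — backtrack.
So g = False.
Set k = True.
  then (NOT k OR NOT w) forces w = False.
Set m = False.
Set q = False.
Set n = True.
Set u = False.
  then (NOT a OR NOT n OR u) forces a = False.
All clauses satisfied.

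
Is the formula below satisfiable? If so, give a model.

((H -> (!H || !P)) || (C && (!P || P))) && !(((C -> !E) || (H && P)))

C=T, P=F, E=T, H=T

  (H -> (!H || !P)) || (C && (!P || P)) = True
    H -> (!H || !P) = True
      !H || !P = True
        !H = False
        !P = True
    C && (!P || P) = True
      !P || P = True
        !P = True
  !(((C -> !E) || (H && P))) = True
    (C -> !E) || (H && P) = False
      C -> !E = False
        !E = False
      H && P = False
Both conjuncts True, so the formula holds.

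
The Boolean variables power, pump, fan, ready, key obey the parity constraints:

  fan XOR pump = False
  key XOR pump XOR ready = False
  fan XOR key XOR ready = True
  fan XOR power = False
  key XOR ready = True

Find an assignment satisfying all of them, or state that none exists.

The formula is unsatisfiable.

Adding constraints 1, 2, 3 mod 2: every variable appears an even number of times on the left, so the left side is 0.
But the right sides sum to 1 (mod 2). 0 ≠ 1 — the system is inconsistent.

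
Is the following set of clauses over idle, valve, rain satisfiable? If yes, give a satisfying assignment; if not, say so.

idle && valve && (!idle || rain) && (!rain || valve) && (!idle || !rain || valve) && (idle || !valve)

idle: True, valve: True, rain: True

Unit clause (idle) forces idle = True.
Unit clause (valve) forces valve = True.
In (!idle || rain) only rain is left, so rain = True.
All clauses satisfied.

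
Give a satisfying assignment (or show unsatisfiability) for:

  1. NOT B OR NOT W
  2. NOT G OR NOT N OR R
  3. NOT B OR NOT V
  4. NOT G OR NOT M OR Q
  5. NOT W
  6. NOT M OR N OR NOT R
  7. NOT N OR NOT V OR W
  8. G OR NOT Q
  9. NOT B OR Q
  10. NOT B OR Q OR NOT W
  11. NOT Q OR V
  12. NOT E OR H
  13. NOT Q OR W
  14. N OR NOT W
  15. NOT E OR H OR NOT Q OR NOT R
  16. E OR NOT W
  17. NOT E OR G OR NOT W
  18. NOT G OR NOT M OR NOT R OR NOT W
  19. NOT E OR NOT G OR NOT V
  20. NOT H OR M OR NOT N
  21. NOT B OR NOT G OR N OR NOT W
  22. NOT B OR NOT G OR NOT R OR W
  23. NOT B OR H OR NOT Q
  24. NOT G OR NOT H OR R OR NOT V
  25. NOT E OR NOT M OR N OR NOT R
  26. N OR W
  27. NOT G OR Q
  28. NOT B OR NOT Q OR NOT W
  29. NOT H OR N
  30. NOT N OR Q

Case W = True:
  Clause (NOT W) is falsified — contradiction.
Case W = False:
  (NOT Q OR W) forces Q = False.
  (NOT B OR Q) forces B = False.
  (N OR W) forces N = True.
  Clause (NOT N OR Q) is falsified — contradiction.
Both cases fail, so the formula is unsatisfiable.

The formula is unsatisfiable.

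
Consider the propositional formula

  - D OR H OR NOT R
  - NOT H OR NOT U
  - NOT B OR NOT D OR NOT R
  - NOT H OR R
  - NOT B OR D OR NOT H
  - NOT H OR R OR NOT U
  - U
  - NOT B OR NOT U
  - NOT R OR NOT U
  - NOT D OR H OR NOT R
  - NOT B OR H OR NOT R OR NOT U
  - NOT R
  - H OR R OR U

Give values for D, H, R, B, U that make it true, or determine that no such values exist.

D=F, H=F, R=F, B=F, U=T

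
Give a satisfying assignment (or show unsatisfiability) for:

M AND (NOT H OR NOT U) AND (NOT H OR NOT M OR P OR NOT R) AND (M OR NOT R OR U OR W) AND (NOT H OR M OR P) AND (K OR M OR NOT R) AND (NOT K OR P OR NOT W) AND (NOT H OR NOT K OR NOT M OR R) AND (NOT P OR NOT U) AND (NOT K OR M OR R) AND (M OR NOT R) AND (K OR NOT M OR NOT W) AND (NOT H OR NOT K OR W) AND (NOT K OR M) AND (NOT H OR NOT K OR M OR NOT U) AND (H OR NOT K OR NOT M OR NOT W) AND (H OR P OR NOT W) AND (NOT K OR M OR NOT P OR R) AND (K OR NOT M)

Unit clause (M) forces M = True.
In (K OR NOT M) only K is left, so K = True.
Set W = False.
  then (NOT H OR NOT K OR W) forces H = False.
Set U = True.
  then (NOT P OR NOT U) forces P = False.
Set R = True.
All clauses satisfied.

W: False; U: True; R: True; P: False; K: True; H: False; M: True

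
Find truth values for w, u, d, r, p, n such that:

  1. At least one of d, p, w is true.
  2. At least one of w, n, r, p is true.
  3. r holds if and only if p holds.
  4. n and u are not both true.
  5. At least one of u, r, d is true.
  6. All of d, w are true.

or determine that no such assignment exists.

w: True, u: False, d: True, r: True, p: True, n: True

  (1) {d, p, w}: 3 true — at least one ✓
  (2) {w, n, r, p}: 4 true — at least one ✓
  (3) r=T, p=T — same ✓
  (4) n=T, u=F — not both ✓
  (5) {u, r, d}: 2 true — at least one ✓
  (6) {d, w}: all 2 true ✓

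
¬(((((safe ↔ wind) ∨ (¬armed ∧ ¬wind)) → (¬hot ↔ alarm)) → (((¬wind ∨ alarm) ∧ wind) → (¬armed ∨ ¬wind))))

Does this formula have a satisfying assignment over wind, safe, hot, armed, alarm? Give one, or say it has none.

wind=T, safe=F, hot=T, armed=T, alarm=T

  ¬(((((safe ↔ wind) ∨ (¬armed ∧ ¬wind)) → (¬hot ↔ alarm)) → (((¬wind ∨ alarm) ∧ wind) → (¬armed ∨ ¬wind)))) = True
    (((safe ↔ wind) ∨ (¬armed ∧ ¬wind)) → (¬hot ↔ alarm)) → (((¬wind ∨ alarm) ∧ wind) → (¬armed ∨ ¬wind)) = False
      ((safe ↔ wind) ∨ (¬armed ∧ ¬wind)) → (¬hot ↔ alarm) = True
        (safe ↔ wind) ∨ (¬armed ∧ ¬wind) = False
          safe ↔ wind = False
          ¬armed ∧ ¬wind = False
            ¬armed = False
            ¬wind = False
        ¬hot ↔ alarm = False
          ¬hot = False
      ((¬wind ∨ alarm) ∧ wind) → (¬armed ∨ ¬wind) = False
        (¬wind ∨ alarm) ∧ wind = True
          ¬wind ∨ alarm = True
            ¬wind = False
        ¬armed ∨ ¬wind = False
          ¬armed = False
          ¬wind = False
The formula evaluates to True.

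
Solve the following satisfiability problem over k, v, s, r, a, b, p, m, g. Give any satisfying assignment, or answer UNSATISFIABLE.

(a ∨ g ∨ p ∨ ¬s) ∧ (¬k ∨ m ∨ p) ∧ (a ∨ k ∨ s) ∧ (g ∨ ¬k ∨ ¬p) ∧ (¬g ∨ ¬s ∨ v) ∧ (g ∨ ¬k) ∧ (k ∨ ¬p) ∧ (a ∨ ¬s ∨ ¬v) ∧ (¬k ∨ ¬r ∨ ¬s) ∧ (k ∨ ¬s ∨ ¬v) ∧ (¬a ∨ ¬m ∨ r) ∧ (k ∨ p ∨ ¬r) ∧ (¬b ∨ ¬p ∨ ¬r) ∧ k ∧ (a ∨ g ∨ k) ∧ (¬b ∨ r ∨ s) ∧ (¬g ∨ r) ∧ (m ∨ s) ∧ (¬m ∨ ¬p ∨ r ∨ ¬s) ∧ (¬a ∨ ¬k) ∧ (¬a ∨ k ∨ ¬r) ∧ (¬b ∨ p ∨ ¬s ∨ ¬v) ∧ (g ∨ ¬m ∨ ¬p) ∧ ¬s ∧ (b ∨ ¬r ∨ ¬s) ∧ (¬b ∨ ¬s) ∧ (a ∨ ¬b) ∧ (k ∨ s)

k = True; v = False; s = False; r = True; a = False; b = False; p = False; m = True; g = True

Unit clause (k) forces k = True.
In (¬a ∨ ¬k) only ¬a is left, so a = False.
Unit clause (¬s) forces s = False.
In (a ∨ ¬b) only ¬b is left, so b = False.
In (g ∨ ¬k) only g is left, so g = True.
In (¬g ∨ r) only r is left, so r = True.
In (m ∨ s) only m is left, so m = True.
Set v = False.
Set p = False.
All clauses satisfied.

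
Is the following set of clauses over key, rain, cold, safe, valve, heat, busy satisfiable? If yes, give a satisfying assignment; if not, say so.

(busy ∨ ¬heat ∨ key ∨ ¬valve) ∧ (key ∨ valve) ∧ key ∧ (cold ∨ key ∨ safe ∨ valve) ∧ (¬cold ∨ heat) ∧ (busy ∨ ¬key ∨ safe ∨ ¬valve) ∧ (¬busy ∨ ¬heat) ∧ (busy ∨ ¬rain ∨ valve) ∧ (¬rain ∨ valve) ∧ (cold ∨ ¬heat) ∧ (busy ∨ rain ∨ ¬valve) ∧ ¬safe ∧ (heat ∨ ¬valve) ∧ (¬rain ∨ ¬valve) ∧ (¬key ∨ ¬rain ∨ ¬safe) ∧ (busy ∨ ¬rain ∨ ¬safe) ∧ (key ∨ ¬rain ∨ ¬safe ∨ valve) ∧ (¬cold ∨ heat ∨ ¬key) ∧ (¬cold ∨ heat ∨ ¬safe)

key=T, rain=F, cold=F, safe=F, valve=F, heat=F, busy=F

Unit clause (key) forces key = True.
Unit clause (¬safe) forces safe = False.
Try rain = True:
  (¬rain ∨ valve) forces valve = True.
  clause (¬rain ∨ ¬valve) is falsified — backtrack.
So rain = False.
Set cold = False.
  then (cold ∨ ¬heat) forces heat = False.
  then (heat ∨ ¬valve) forces valve = False.
Set busy = False.
All clauses satisfied.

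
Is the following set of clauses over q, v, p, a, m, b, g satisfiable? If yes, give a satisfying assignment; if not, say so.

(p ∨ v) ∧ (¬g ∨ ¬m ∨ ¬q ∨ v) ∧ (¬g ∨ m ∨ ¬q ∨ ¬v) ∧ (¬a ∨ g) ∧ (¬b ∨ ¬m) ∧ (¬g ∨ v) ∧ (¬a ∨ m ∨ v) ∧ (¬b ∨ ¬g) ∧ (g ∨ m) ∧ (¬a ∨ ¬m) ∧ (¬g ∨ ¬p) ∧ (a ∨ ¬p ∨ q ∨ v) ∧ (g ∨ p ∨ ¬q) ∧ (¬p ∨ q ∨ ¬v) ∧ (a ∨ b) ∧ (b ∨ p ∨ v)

q=F; v=T; p=F; a=T; m=F; b=F; g=T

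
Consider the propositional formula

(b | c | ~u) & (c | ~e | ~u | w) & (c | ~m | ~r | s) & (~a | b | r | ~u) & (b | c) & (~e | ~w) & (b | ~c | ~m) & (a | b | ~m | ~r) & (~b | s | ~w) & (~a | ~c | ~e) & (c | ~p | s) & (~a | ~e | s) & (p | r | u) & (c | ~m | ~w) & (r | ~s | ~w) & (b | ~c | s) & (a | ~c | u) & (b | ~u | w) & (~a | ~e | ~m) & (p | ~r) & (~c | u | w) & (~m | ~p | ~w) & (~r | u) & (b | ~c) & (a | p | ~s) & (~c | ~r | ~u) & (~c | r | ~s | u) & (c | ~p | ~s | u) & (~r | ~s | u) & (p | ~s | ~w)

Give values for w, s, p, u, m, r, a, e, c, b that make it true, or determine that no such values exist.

Set w = False.
Set s = False.
Set p = False.
  then (p | ~r) forces r = False.
  then (p | r | u) forces u = True.
  then (b | ~u | w) forces b = True.
Set m = True.
Set a = False.
Set e = False.
Set c = False.
All clauses satisfied.

w: False, s: False, p: False, u: True, m: True, r: False, a: False, e: False, c: False, b: True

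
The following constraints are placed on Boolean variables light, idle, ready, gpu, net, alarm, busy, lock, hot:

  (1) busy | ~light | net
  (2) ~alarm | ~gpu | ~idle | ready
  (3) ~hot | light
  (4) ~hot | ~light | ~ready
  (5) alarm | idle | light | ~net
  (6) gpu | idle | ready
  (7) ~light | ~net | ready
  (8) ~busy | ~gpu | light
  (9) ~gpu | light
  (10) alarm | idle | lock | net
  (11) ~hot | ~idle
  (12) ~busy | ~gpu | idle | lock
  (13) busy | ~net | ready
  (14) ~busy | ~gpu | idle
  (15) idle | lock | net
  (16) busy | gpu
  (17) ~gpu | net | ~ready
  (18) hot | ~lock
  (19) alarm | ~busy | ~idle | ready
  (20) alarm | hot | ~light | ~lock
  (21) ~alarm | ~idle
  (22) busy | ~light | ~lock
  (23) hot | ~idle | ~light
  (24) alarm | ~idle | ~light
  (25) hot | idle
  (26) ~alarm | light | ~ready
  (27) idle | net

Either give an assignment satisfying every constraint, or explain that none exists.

light = False, idle = True, ready = True, gpu = False, net = True, alarm = False, busy = True, lock = False, hot = False

Set light = False.
  then (~hot | light) forces hot = False.
  then (~gpu | light) forces gpu = False.
  then (busy | gpu) forces busy = True.
  then (hot | ~lock) forces lock = False.
  then (hot | idle) forces idle = True.
  then (~alarm | ~idle) forces alarm = False.
  then (alarm | ~busy | ~idle | ready) forces ready = True.
Set net = True.
All clauses satisfied.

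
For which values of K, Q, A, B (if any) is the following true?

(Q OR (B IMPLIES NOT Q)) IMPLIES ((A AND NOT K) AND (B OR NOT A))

K: False, Q: True, A: True, B: True

  (Q OR (B IMPLIES NOT Q)) IMPLIES ((A AND NOT K) AND (B OR NOT A)) = True
    Q OR (B IMPLIES NOT Q) = True
      B IMPLIES NOT Q = False
        NOT Q = False
    (A AND NOT K) AND (B OR NOT A) = True
      A AND NOT K = True
        NOT K = True
      B OR NOT A = True
        NOT A = False
The formula evaluates to True.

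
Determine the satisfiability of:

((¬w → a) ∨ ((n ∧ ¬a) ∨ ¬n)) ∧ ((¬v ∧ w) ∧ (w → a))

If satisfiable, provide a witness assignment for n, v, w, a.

n = False, v = False, w = True, a = True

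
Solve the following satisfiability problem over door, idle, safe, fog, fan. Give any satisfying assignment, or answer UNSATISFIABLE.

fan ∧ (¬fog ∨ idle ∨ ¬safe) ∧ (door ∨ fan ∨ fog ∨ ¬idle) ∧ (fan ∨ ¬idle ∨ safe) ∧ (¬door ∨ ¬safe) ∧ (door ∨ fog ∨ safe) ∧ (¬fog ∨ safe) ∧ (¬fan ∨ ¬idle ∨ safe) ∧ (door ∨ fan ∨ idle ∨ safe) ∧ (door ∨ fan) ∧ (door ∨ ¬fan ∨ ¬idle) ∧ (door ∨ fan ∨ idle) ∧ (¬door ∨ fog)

Unit clause (fan) forces fan = True.
Try door = True:
  (¬door ∨ ¬safe) forces safe = False.
  (¬fog ∨ safe) forces fog = False.
  clause (¬door ∨ fog) is falsified — backtrack.
So door = False.
  then (door ∨ ¬fan ∨ ¬idle) forces idle = False.
Try safe = False:
  (door ∨ fog ∨ safe) forces fog = True.
  clause (¬fog ∨ safe) is falsified — backtrack.
So safe = True.
  then (¬fog ∨ idle ∨ ¬safe) forces fog = False.
All clauses satisfied.

door: False; idle: False; safe: True; fog: False; fan: True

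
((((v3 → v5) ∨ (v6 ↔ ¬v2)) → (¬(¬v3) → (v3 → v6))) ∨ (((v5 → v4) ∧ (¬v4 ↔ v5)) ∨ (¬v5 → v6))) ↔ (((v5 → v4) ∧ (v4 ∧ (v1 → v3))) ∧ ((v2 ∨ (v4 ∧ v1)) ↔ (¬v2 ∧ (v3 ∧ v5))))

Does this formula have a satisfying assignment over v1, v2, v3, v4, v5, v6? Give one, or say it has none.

v1=T; v2=T; v3=T; v4=F; v5=F; v6=F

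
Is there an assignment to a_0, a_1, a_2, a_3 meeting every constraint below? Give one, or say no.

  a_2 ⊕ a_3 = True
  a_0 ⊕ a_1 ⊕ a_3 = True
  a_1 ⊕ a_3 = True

a_0=F; a_1=F; a_2=F; a_3=T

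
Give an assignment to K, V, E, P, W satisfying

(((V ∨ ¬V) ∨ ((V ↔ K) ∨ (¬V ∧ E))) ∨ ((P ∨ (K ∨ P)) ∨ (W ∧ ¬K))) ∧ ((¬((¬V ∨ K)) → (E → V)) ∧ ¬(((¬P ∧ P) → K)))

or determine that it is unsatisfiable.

The conjunct ¬(((¬P ∧ P) → K)) is unsatisfiable on its own:
  K=F, P=F: evaluates to False.
  K=F, P=T: evaluates to False.
  K=T, P=F: evaluates to False.
  K=T, P=T: evaluates to False.
So the whole conjunction is unsatisfiable.

No satisfying assignment exists.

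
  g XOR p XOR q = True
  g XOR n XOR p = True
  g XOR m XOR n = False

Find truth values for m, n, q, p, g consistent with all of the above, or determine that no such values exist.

m=F, n=T, q=T, p=T, g=T

g XOR p XOR q = T XOR T XOR T = True ✓
g XOR n XOR p = T XOR T XOR T = True ✓
g XOR m XOR n = T XOR F XOR T = False ✓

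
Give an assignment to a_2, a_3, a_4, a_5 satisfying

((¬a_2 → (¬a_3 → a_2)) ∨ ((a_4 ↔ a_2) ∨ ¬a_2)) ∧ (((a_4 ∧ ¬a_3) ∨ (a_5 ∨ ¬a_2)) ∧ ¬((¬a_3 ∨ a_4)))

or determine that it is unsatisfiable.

a_2: False; a_3: True; a_4: False; a_5: False

  (¬a_2 → (¬a_3 → a_2)) ∨ ((a_4 ↔ a_2) ∨ ¬a_2) = True
    ¬a_2 → (¬a_3 → a_2) = True
      ¬a_2 = True
      ¬a_3 → a_2 = True
        ¬a_3 = False
    (a_4 ↔ a_2) ∨ ¬a_2 = True
      a_4 ↔ a_2 = True
      ¬a_2 = True
  ((a_4 ∧ ¬a_3) ∨ (a_5 ∨ ¬a_2)) ∧ ¬((¬a_3 ∨ a_4)) = True
    (a_4 ∧ ¬a_3) ∨ (a_5 ∨ ¬a_2) = True
      a_4 ∧ ¬a_3 = False
        ¬a_3 = False
      a_5 ∨ ¬a_2 = True
        ¬a_2 = True
    ¬((¬a_3 ∨ a_4)) = True
      ¬a_3 ∨ a_4 = False
        ¬a_3 = False
Both conjuncts True, so the formula holds.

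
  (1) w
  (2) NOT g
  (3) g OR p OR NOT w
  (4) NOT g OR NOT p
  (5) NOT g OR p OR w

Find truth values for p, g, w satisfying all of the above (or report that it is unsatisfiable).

p=T, g=F, w=T

Unit clause (w) forces w = True.
Unit clause (NOT g) forces g = False.
In (g OR p OR NOT w) only p is left, so p = True.
All clauses satisfied.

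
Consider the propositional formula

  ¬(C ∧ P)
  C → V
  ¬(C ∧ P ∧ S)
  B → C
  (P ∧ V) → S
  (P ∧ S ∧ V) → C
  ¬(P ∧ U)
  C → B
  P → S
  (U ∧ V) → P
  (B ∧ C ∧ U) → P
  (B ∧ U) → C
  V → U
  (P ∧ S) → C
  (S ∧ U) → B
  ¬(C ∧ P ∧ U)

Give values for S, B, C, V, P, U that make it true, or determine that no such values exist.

S = False, B = False, C = False, V = False, P = False, U = True

Set S = False.
  then (¬P ∨ S) forces P = False.
Try B = True:
  (¬B ∨ C) forces C = True.
  (¬C ∨ V) forces V = True.
  (P ∨ ¬U ∨ ¬V) forces U = False.
  clause (U ∨ ¬V) is falsified — backtrack.
So B = False.
  then (B ∨ ¬C) forces C = False.
Set V = False.
Set U = True.
All clauses satisfied.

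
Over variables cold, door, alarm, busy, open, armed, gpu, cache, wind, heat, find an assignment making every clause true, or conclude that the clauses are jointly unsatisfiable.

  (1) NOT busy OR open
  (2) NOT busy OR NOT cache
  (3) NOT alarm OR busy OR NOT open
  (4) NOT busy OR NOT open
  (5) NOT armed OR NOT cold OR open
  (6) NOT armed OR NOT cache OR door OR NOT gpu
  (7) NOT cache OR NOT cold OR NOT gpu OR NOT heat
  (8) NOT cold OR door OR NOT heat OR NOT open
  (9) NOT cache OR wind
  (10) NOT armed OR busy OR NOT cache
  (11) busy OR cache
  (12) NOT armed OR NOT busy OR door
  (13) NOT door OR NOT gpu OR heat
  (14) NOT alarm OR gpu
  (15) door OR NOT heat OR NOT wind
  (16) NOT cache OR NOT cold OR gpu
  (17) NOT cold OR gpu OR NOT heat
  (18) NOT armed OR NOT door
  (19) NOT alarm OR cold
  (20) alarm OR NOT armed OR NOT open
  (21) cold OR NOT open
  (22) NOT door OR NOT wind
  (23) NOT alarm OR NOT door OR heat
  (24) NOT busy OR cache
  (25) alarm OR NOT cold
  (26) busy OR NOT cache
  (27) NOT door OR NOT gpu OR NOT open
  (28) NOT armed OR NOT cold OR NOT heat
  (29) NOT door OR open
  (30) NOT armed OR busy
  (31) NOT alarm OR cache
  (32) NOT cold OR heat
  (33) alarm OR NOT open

Case busy = True:
  (NOT busy OR open) forces open = True.
  Clause (NOT busy OR NOT open) is falsified — contradiction.
Case busy = False:
  (busy OR cache) forces cache = True.
  Clause (busy OR NOT cache) is falsified — contradiction.
Both cases fail, so the formula is unsatisfiable.

No satisfying assignment exists.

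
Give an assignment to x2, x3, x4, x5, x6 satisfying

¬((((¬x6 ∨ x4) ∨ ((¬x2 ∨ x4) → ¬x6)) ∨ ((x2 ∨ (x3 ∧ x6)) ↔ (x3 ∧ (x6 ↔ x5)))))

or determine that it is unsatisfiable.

x2: False, x3: True, x4: False, x5: False, x6: True

  ¬((((¬x6 ∨ x4) ∨ ((¬x2 ∨ x4) → ¬x6)) ∨ ((x2 ∨ (x3 ∧ x6)) ↔ (x3 ∧ (x6 ↔ x5))))) = True
    ((¬x6 ∨ x4) ∨ ((¬x2 ∨ x4) → ¬x6)) ∨ ((x2 ∨ (x3 ∧ x6)) ↔ (x3 ∧ (x6 ↔ x5))) = False
      (¬x6 ∨ x4) ∨ ((¬x2 ∨ x4) → ¬x6) = False
        ¬x6 ∨ x4 = False
          ¬x6 = False
        (¬x2 ∨ x4) → ¬x6 = False
          ¬x2 ∨ x4 = True
            ¬x2 = True
          ¬x6 = False
      (x2 ∨ (x3 ∧ x6)) ↔ (x3 ∧ (x6 ↔ x5)) = False
        x2 ∨ (x3 ∧ x6) = True
          x3 ∧ x6 = True
        x3 ∧ (x6 ↔ x5) = False
          x6 ↔ x5 = False
The formula evaluates to True.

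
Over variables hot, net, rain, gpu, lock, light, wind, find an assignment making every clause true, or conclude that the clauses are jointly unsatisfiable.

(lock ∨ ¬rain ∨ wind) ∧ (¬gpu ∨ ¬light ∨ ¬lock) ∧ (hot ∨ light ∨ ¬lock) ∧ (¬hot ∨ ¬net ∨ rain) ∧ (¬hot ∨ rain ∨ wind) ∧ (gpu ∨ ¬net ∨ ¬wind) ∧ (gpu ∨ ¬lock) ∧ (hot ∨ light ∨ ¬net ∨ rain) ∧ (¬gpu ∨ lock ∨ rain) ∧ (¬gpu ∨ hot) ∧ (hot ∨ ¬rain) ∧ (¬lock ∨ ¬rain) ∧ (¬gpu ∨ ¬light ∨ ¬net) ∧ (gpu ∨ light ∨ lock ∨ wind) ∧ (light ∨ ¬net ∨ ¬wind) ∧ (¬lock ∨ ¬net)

hot = False, net = True, rain = False, gpu = False, lock = False, light = True, wind = False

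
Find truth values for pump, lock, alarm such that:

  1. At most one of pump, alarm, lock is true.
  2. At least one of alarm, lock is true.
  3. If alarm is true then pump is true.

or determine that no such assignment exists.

pump=F; lock=T; alarm=F

  (1) {pump, alarm, lock}: 1 true — at most one ✓
  (2) {alarm, lock}: 1 true — at least one ✓
  (3) alarm=F ⇒ pump: vacuous ✓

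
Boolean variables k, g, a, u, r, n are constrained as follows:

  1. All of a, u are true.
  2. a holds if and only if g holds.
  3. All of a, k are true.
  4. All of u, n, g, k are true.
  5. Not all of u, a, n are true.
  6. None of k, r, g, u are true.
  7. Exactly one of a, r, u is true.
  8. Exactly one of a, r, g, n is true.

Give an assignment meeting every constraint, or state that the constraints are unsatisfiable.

Unsatisfiable — no assignment works.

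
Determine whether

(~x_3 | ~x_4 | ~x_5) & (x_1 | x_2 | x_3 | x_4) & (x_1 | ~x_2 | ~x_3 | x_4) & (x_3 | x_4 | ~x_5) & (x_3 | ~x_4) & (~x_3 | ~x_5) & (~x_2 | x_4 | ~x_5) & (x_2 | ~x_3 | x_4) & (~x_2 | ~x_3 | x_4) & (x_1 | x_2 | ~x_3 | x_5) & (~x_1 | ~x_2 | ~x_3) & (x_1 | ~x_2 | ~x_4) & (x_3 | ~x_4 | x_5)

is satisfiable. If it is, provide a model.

Set x_1 = True.
Set x_2 = True.
  then (~x_1 | ~x_2 | ~x_3) forces x_3 = False.
  then (x_3 | ~x_4) forces x_4 = False.
  then (~x_2 | x_4 | ~x_5) forces x_5 = False.
All clauses satisfied.

x_1: True, x_2: True, x_3: False, x_4: False, x_5: False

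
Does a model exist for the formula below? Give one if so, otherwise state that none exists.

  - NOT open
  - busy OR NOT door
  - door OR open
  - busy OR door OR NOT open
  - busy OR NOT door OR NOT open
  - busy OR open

Unit clause (NOT open) forces open = False.
In (door OR open) only door is left, so door = True.
In (busy OR open) only busy is left, so busy = True.
Check each clause:
  (NOT open): NOT open holds.
  (busy OR NOT door): busy holds.
  (door OR open): door holds.
  (busy OR door OR NOT open): busy holds.
  (busy OR NOT door OR NOT open): busy holds.
  (busy OR open): busy holds.
All clauses satisfied.

busy = True, door = True, open = False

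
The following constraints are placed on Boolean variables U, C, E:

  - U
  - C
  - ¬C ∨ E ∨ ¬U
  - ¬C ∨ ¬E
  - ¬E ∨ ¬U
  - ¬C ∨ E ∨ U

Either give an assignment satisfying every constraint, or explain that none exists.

Unsatisfiable

Case U = True:
  (C) forces C = True.
  (¬C ∨ E ∨ ¬U) forces E = True.
  Clause (¬C ∨ ¬E) is falsified — contradiction.
Case U = False:
  Clause (U) is falsified — contradiction.
Both cases fail, so the formula is unsatisfiable.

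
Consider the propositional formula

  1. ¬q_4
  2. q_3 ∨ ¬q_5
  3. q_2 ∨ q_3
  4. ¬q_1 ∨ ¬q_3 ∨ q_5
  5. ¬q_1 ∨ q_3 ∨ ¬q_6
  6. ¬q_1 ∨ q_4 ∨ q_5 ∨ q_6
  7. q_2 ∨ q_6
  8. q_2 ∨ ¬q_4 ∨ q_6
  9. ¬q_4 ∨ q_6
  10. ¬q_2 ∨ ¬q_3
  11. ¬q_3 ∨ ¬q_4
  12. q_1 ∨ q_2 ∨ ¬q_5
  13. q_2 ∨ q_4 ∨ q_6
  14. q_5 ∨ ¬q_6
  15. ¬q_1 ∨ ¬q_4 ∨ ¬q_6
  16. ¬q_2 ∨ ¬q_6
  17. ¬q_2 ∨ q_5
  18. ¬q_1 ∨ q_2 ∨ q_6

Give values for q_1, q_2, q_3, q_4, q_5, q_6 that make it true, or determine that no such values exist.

Unit clause (¬q_4) forces q_4 = False.
Set q_1 = True.
Try q_2 = True:
  (¬q_2 ∨ ¬q_3) forces q_3 = False.
  (q_3 ∨ ¬q_5) forces q_5 = False.
  clause (¬q_2 ∨ q_5) is falsified — backtrack.
So q_2 = False.
  then (q_2 ∨ q_3) forces q_3 = True.
  then (¬q_1 ∨ ¬q_3 ∨ q_5) forces q_5 = True.
  then (q_2 ∨ q_6) forces q_6 = True.
All clauses satisfied.

q_1: True; q_2: False; q_3: True; q_4: False; q_5: True; q_6: True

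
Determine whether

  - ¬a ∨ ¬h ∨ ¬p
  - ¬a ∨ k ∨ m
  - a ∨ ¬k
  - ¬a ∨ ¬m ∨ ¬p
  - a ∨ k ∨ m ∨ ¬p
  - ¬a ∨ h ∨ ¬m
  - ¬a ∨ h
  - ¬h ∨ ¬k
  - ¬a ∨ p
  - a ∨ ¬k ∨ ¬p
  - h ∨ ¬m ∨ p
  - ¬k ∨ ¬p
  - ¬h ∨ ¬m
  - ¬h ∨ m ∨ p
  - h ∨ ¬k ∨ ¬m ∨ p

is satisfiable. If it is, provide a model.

Try h = True:
  (¬h ∨ ¬k) forces k = False.
  (¬h ∨ ¬m) forces m = False.
  (¬a ∨ k ∨ m) forces a = False.
  (a ∨ k ∨ m ∨ ¬p) forces p = False.
  clause (¬h ∨ m ∨ p) is falsified — backtrack.
So h = False.
  then (¬a ∨ h) forces a = False.
  then (a ∨ ¬k) forces k = False.
Set p = False.
  then (h ∨ ¬m ∨ p) forces m = False.
All clauses satisfied.

h = False, k = False, p = False, a = False, m = False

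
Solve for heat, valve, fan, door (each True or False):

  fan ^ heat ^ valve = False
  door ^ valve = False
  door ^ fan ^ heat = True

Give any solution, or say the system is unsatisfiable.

The formula is unsatisfiable.

Adding constraints 1, 2, 3 mod 2: every variable appears an even number of times on the left, so the left side is 0.
But the right sides sum to 1 (mod 2). 0 ≠ 1 — the system is inconsistent.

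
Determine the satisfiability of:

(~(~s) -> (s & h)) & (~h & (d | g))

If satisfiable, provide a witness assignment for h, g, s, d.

h: False, g: False, s: False, d: True

  ~(~s) -> (s & h) = True
    ~(~s) = False
      ~s = True
    s & h = False
  ~h & (d | g) = True
    ~h = True
    d | g = True
Both conjuncts True, so the formula holds.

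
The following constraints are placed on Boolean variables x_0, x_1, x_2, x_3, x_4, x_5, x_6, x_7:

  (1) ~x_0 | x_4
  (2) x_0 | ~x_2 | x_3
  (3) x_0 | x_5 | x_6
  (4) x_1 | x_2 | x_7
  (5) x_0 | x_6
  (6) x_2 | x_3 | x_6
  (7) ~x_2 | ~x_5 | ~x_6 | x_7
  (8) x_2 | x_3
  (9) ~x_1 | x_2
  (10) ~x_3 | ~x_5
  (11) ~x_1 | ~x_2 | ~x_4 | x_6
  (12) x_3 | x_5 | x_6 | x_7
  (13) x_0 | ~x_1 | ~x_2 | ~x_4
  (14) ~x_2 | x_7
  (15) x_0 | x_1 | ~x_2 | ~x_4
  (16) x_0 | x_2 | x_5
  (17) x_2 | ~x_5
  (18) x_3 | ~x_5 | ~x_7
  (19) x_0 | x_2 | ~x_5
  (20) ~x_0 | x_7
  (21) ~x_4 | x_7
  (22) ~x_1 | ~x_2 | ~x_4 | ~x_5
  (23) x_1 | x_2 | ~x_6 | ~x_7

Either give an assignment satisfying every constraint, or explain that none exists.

x_0 = True; x_1 = False; x_2 = False; x_3 = True; x_4 = True; x_5 = False; x_6 = False; x_7 = True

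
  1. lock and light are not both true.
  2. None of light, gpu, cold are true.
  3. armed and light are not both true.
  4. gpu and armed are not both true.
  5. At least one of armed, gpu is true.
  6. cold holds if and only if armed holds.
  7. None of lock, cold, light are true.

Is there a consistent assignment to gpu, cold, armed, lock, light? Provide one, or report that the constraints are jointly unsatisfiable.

No satisfying assignment exists.

Case light = True:
  Constraint (2) is violated (light=T) — contradiction.
Case light = False:
  (2) forces gpu = False.
  (2) forces cold = False.
  (5) with gpu=F forces armed = True.
  Constraint (6) is violated (cold=F, armed=T) — contradiction.
Both cases fail — unsatisfiable.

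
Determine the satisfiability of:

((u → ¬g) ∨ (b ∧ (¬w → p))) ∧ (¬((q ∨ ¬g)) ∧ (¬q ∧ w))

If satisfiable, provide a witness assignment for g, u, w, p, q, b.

g = True, u = True, w = True, p = False, q = False, b = True

  (u → ¬g) ∨ (b ∧ (¬w → p)) = True
    u → ¬g = False
      ¬g = False
    b ∧ (¬w → p) = True
      ¬w → p = True
        ¬w = False
  ¬((q ∨ ¬g)) ∧ (¬q ∧ w) = True
    ¬((q ∨ ¬g)) = True
      q ∨ ¬g = False
        ¬g = False
    ¬q ∧ w = True
      ¬q = True
Both conjuncts True, so the formula holds.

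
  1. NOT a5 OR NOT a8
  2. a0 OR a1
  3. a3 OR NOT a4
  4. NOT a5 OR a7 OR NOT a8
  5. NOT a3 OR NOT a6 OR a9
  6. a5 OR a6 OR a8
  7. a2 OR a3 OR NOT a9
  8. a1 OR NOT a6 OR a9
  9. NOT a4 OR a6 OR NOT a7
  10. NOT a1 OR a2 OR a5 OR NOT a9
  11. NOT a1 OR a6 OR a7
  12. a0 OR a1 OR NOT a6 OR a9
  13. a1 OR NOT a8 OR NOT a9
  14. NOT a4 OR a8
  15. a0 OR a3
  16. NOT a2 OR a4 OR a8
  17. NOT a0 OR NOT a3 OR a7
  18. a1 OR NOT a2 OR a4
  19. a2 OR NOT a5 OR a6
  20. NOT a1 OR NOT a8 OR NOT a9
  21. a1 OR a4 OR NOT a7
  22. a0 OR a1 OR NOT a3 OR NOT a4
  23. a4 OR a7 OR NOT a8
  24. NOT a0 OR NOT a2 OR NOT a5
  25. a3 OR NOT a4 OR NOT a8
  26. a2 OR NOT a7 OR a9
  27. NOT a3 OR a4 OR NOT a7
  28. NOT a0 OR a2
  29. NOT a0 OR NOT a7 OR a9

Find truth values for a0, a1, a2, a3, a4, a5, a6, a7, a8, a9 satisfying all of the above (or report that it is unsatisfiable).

a0 = False; a1 = True; a2 = False; a3 = True; a4 = False; a5 = True; a6 = True; a7 = False; a8 = False; a9 = True

Set a0 = False.
  then (a0 OR a1) forces a1 = True.
  then (a0 OR a3) forces a3 = True.
Set a2 = False.
Set a4 = False.
  then (NOT a3 OR a4 OR NOT a7) forces a7 = False.
  then (NOT a1 OR a6 OR a7) forces a6 = True.
  then (a4 OR a7 OR NOT a8) forces a8 = False.
  then (NOT a3 OR NOT a6 OR a9) forces a9 = True.
  then (NOT a1 OR a2 OR a5 OR NOT a9) forces a5 = True.
All clauses satisfied.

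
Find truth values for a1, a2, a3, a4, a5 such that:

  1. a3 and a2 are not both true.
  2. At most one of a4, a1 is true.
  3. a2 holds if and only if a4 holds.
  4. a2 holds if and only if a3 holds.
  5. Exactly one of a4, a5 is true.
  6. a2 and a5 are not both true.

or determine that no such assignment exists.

a1 = False; a2 = False; a3 = False; a4 = False; a5 = True

  (1) a3=F, a2=F — not both ✓
  (2) {a4, a1}: 0 true — at most one ✓
  (3) a2=F, a4=F — same ✓
  (4) a2=F, a3=F — same ✓
  (5) {a4, a5}: 1 true — exactly one ✓
  (6) a2=F, a5=T — not both ✓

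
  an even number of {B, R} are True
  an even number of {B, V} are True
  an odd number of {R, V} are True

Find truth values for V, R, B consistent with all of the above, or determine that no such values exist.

Adding constraints 1, 2, 3 mod 2: every variable appears an even number of times on the left, so the left side is 0.
But the right sides sum to 1 (mod 2). 0 ≠ 1 — the system is inconsistent.

UNSATISFIABLE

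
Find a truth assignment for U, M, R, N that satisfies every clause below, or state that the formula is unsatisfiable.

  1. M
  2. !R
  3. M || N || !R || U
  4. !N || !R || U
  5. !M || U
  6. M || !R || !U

U: True, M: True, R: False, N: True

Unit clause (M) forces M = True.
Unit clause (!R) forces R = False.
In (!M || U) only U is left, so U = True.
Set N = True.
All clauses satisfied.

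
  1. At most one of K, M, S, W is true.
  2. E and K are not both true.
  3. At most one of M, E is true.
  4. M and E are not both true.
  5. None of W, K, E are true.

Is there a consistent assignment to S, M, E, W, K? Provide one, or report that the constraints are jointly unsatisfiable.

S=F; M=F; E=F; W=F; K=F

  (1) {K, M, S, W}: 0 true — at most one ✓
  (2) E=F, K=F — not both ✓
  (3) {M, E}: 0 true — at most one ✓
  (4) M=F, E=F — not both ✓
  (5) {W, K, E}: 0 true — none ✓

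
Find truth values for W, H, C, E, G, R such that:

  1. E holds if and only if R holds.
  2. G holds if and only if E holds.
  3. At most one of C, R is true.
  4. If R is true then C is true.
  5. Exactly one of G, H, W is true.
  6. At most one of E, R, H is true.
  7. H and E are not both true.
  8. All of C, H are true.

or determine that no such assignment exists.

W: False; H: True; C: True; E: False; G: False; R: False

  (1) E=F, R=F — same ✓
  (2) G=F, E=F — same ✓
  (3) {C, R}: 1 true — at most one ✓
  (4) R=F ⇒ C: vacuous ✓
  (5) {G, H, W}: 1 true — exactly one ✓
  (6) {E, R, H}: 1 true — at most one ✓
  (7) H=T, E=F — not both ✓
  (8) {C, H}: all 2 true ✓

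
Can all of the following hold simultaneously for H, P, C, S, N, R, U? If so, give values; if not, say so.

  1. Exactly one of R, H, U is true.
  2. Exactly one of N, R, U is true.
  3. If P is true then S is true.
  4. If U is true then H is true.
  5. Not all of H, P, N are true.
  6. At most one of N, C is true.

H: False, P: True, C: True, S: True, N: False, R: True, U: False

  (1) {R, H, U}: 1 true — exactly one ✓
  (2) {N, R, U}: 1 true — exactly one ✓
  (3) P=T ⇒ S: T ✓
  (4) U=F ⇒ H: vacuous ✓
  (5) {H, P, N}: 1/3 true — not all ✓
  (6) {N, C}: 1 true — at most one ✓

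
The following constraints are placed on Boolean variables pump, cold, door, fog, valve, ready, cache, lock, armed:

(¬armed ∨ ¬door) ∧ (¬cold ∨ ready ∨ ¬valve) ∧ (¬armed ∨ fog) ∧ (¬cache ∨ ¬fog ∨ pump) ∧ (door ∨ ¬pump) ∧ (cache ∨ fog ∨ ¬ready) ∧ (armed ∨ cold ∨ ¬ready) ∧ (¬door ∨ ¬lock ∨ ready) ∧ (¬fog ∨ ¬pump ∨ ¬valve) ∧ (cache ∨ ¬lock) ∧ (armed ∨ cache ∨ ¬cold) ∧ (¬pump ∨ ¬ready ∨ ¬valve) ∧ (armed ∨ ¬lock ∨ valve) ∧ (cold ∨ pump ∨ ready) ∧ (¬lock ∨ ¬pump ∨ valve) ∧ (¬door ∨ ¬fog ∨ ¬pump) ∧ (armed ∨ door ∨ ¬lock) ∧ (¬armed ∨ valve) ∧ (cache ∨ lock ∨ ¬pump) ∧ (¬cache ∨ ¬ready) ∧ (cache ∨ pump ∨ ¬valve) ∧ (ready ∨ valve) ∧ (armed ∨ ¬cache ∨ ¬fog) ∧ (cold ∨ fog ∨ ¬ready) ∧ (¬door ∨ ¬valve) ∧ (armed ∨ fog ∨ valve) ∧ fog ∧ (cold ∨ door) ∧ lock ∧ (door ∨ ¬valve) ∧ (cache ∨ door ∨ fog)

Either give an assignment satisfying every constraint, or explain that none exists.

Case valve = True:
  (¬door ∨ ¬valve) forces door = False.
  Clause (door ∨ ¬valve) is falsified — contradiction.
Case valve = False:
  (¬armed ∨ valve) forces armed = False.
  (armed ∨ ¬lock ∨ valve) forces lock = False.
  Clause (lock) is falsified — contradiction.
Both cases fail, so the formula is unsatisfiable.

No satisfying assignment exists.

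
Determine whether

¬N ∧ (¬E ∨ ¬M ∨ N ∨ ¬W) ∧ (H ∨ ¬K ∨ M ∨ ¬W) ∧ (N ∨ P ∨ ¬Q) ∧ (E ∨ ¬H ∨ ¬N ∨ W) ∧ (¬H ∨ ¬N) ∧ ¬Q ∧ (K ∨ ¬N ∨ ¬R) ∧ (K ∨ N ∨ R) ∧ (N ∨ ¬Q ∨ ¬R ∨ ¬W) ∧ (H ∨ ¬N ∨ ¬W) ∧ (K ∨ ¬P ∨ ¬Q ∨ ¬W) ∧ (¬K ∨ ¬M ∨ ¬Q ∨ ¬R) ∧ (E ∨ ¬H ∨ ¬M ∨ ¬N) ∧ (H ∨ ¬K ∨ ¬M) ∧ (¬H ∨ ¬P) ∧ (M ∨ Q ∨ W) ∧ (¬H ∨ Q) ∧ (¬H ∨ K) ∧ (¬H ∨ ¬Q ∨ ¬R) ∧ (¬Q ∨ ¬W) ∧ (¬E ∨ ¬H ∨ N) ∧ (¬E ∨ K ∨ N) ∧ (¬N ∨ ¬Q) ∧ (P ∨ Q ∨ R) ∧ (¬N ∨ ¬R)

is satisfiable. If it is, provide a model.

Unit clause (¬N) forces N = False.
Unit clause (¬Q) forces Q = False.
In (¬H ∨ Q) only ¬H is left, so H = False.
Set W = True.
Set E = False.
Set M = False.
  then (H ∨ ¬K ∨ M ∨ ¬W) forces K = False.
  then (K ∨ N ∨ R) forces R = True.
Set P = False.
All clauses satisfied.

W: True; N: False; E: False; M: False; Q: False; H: False; K: False; R: True; P: False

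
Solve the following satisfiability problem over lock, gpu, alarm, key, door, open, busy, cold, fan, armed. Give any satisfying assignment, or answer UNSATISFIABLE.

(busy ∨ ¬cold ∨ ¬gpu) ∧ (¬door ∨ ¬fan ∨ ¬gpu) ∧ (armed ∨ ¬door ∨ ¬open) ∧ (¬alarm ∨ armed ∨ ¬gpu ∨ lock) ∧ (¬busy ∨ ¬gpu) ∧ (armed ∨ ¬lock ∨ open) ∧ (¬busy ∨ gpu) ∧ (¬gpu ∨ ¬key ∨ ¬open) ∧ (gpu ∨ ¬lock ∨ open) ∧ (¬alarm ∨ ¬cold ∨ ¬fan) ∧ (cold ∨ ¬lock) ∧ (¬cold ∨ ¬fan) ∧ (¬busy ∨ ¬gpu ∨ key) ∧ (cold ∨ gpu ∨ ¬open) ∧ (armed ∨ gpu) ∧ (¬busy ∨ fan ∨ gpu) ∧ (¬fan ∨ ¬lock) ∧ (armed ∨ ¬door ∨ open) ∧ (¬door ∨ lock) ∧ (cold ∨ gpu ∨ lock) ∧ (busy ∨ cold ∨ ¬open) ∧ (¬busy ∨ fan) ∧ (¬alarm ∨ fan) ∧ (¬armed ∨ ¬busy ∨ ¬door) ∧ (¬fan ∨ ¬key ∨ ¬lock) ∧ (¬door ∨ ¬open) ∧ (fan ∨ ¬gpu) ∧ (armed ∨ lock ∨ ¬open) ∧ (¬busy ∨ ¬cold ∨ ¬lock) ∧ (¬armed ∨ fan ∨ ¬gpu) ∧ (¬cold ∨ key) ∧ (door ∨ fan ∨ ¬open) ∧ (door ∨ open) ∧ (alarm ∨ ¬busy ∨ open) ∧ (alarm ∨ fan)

No satisfying assignment exists.

Case fan = True:
  (¬cold ∨ ¬fan) forces cold = False.
  (cold ∨ ¬lock) forces lock = False.
  (¬door ∨ lock) forces door = False.
  (cold ∨ gpu ∨ lock) forces gpu = True.
  (¬busy ∨ ¬gpu) forces busy = False.
  (busy ∨ cold ∨ ¬open) forces open = False.
  Clause (door ∨ open) is falsified — contradiction.
Case fan = False:
  (¬busy ∨ fan) forces busy = False.
  (¬alarm ∨ fan) forces alarm = False.
  Clause (alarm ∨ fan) is falsified — contradiction.
Both cases fail, so the formula is unsatisfiable.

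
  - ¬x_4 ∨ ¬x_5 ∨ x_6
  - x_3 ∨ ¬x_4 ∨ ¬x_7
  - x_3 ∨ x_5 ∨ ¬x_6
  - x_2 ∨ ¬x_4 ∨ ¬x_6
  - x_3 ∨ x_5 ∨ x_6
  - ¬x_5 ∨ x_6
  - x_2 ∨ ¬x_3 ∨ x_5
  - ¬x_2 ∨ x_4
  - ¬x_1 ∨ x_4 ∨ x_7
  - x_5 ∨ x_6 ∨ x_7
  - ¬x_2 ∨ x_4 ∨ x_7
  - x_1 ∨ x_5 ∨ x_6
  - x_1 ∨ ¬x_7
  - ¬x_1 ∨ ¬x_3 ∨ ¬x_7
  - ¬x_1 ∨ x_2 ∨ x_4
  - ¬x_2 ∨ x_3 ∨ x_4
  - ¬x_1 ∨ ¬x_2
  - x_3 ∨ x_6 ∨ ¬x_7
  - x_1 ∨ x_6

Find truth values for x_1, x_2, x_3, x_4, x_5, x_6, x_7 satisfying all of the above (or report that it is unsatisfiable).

x_1: False; x_2: True; x_3: True; x_4: True; x_5: False; x_6: True; x_7: False

Set x_1 = False.
  then (x_1 ∨ ¬x_7) forces x_7 = False.
  then (x_1 ∨ x_6) forces x_6 = True.
Set x_2 = True.
  then (¬x_2 ∨ x_4) forces x_4 = True.
Set x_3 = True.
Set x_5 = False.
All clauses satisfied.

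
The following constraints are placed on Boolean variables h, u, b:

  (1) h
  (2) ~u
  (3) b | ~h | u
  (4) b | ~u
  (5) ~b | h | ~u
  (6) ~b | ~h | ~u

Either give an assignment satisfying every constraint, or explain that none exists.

h = True, u = False, b = True

Unit clause (h) forces h = True.
Unit clause (~u) forces u = False.
In (b | ~h | u) only b is left, so b = True.
Check each clause:
  (h): h holds.
  (~u): ~u holds.
  (b | ~h | u): b holds.
  (b | ~u): b holds.
  (~b | h | ~u): h holds.
  (~b | ~h | ~u): ~u holds.
All clauses satisfied.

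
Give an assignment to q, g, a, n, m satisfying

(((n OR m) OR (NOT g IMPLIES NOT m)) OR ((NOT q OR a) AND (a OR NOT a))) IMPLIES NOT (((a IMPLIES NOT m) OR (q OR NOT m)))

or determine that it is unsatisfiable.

q=F; g=T; a=T; n=F; m=T

  (((n OR m) OR (NOT g IMPLIES NOT m)) OR ((NOT q OR a) AND (a OR NOT a))) IMPLIES NOT (((a IMPLIES NOT m) OR (q OR NOT m))) = True
    ((n OR m) OR (NOT g IMPLIES NOT m)) OR ((NOT q OR a) AND (a OR NOT a)) = True
      (n OR m) OR (NOT g IMPLIES NOT m) = True
        n OR m = True
        NOT g IMPLIES NOT m = True
          NOT g = False
          NOT m = False
      (NOT q OR a) AND (a OR NOT a) = True
        NOT q OR a = True
          NOT q = True
        a OR NOT a = True
          NOT a = False
    NOT (((a IMPLIES NOT m) OR (q OR NOT m))) = True
      (a IMPLIES NOT m) OR (q OR NOT m) = False
        a IMPLIES NOT m = False
          NOT m = False
        q OR NOT m = False
          NOT m = False
The formula evaluates to True.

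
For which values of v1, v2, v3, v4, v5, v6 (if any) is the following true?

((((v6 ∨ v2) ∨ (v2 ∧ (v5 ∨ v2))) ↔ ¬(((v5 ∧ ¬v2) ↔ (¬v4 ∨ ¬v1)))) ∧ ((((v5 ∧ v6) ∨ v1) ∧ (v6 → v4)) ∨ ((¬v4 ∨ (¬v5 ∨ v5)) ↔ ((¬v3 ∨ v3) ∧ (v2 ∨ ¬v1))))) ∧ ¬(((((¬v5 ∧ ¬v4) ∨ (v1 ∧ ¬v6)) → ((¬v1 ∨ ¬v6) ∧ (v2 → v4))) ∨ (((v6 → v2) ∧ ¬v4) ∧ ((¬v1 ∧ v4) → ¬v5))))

Unsatisfiable — no assignment works.

Case v4 = True: the formula simplifies to ((((v6 ∨ v2) ∨ (v2 ∧ (v5 ∨ v2))) ↔ ¬(((v5 ∧ ¬v2) ↔ ¬v1))) ∧ (((v5 ∧ v6) ∨ v1) ∨ ((¬v5 ∨ v5) ↔ ((¬v3 ∨ v3) ∧ (v2 ∨ ¬v1))))) ∧ ¬(((v1 ∧ ¬v6) → (¬v1 ∨ ¬v6))).
  v6 = True: the conjunct ¬(((v1 ∧ ¬v6) → (¬v1 ∨ ¬v6))) becomes ¬((False → ¬v1)) = False.
  v6 = False: the conjunct ¬(((v1 ∧ ¬v6) → (¬v1 ∨ ¬v6))) becomes ¬((v1 → True)) = False.
Case v4 = False: the formula simplifies to ((((v6 ∨ v2) ∨ (v2 ∧ (v5 ∨ v2))) ↔ ¬((v5 ∧ ¬v2))) ∧ ((((v5 ∧ v6) ∨ v1) ∧ ¬v6) ∨ ((¬v3 ∨ v3) ∧ (v2 ∨ ¬v1)))) ∧ ¬((((¬v5 ∨ (v1 ∧ ¬v6)) → ((¬v1 ∨ ¬v6) ∧ ¬v2)) ∨ (v6 → v2))).
  v6 = True: simplifies to (¬((v5 ∧ ¬v2)) ∧ ((¬v3 ∨ v3) ∧ (v2 ∨ ¬v1))) ∧ ¬(((¬v5 → (¬v1 ∧ ¬v2)) ∨ v2)).
    v2 = True: the conjunct ¬(((¬v5 → (¬v1 ∧ ¬v2)) ∨ v2)) becomes ¬((v5 ∨ True)) = False.
    v2 = False: simplifies to (¬v5 ∧ ((¬v3 ∨ v3) ∧ ¬v1)) ∧ ¬((¬v5 → ¬v1)).
      v1 = True: the conjunct ¬v1 is False.
      v1 = False: the conjunct ¬((¬v5 → ¬v1)) becomes ¬((¬v5 → True)) = False.
  v6 = False: the conjunct ¬((((¬v5 ∨ (v1 ∧ ¬v6)) → ((¬v1 ∨ ¬v6) ∧ ¬v2)) ∨ (v6 → v2))) becomes ¬((((¬v5 ∨ v1) → ¬v2) ∨ True)) = False.
Both cases fail — unsatisfiable.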